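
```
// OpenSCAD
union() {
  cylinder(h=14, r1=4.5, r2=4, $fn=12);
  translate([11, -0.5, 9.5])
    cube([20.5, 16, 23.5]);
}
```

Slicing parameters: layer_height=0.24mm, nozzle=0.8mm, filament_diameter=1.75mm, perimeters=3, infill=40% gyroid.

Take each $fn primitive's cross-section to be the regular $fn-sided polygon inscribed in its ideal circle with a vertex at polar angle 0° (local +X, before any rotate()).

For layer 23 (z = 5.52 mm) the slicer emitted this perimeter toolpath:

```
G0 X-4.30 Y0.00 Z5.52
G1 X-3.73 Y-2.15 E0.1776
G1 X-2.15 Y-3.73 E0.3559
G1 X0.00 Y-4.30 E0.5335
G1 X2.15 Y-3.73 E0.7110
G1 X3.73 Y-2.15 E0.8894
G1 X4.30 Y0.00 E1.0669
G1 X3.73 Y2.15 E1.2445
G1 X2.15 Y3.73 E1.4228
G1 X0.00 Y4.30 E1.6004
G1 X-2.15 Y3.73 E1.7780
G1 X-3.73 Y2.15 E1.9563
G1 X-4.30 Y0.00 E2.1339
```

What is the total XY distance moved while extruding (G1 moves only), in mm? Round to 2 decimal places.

Sum the Euclidean lengths of each G1 segment: total = 26.73 mm.

26.73 mm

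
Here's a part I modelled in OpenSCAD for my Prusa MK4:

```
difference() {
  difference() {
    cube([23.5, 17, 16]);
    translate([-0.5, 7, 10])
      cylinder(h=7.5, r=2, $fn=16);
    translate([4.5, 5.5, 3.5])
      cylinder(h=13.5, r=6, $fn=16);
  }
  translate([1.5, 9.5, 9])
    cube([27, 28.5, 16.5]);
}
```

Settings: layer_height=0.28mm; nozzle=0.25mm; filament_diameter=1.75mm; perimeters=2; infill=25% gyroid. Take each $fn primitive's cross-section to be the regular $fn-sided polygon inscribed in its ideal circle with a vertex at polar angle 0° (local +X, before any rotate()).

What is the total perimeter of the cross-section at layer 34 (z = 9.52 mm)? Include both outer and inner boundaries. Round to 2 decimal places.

76.11 mm

At z = 9.52 mm: the cube is present — its section is the full 23.5×17 rectangle (perimeter 81.00 mm); the cylinder at (-0.5, 7) is not intersected at this z (z outside [10, 17.5]); the cylinder at (4.5, 5.5): section is a regular 16-gon, circumradius r=6 (perimeter = 2·16·6.000·sin(180°/16) = 37.46 mm); Subtracting the remaining from the first: starting from the 23.5×17 cube, the r=6 cylinder at (4.5, 5.5) partially overlaps it — only the 101.49 mm² overlap (of its 110.21 mm²) is removed, clipping the outline — boundary = 92.74 mm; the cube at (1.5, 9.5) (footprint 27×28.5) is included at this height (perimeter 111.00 mm); After the difference (first − rest): starting from the result so far, the 27×28.5 cube at (1.5, 9.5) partially overlaps it — only the 154.19 mm² overlap (of its 769.50 mm²) is removed, clipping the outline — boundary = 76.11 mm. Overall, the cross-section has 3 separate islands. Total boundary length (outer) = 76.11 mm.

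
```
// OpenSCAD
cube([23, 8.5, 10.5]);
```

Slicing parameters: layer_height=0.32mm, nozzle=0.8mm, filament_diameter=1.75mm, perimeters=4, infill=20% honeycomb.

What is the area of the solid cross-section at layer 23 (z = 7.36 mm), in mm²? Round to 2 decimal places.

195.50 mm²

At z = 7.36 mm: the 23×8.5 cube contributes its full rectangle (area 195.50 mm²). Overall, the cross-section is a single solid region. Net area = 195.50 mm².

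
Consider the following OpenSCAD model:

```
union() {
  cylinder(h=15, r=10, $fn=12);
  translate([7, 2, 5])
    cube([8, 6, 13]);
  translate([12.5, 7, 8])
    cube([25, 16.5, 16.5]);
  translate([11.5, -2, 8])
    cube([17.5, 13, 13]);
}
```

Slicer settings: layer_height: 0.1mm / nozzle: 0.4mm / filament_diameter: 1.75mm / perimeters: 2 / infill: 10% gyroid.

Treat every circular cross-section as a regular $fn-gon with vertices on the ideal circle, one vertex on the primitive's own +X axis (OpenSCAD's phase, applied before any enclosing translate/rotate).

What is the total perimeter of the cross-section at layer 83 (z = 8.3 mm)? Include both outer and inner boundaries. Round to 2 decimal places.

At z = 8.3 mm: the cylinder: section is a regular 12-gon, circumradius r=10 (perimeter = 2·12·10.000·sin(180°/12) = 62.12 mm); the 8×6 cube at (7, 2) contributes its full rectangle (perimeter 28.00 mm); the cube at (12.5, 7) (footprint 25×16.5) is included at this height (perimeter 83.00 mm); the cube at (11.5, -2) is present — its section is the full 17.5×13 rectangle (perimeter 61.00 mm); Merging all regions: the regions partially overlap (shared area 94.56 mm²), so the edge portions inside another operand are dropped and the merged outline is re-measured after clipping — boundary = 161.54 mm. Overall, the cross-section is a single solid region. Total boundary length (outer) = 161.54 mm.

161.54 mm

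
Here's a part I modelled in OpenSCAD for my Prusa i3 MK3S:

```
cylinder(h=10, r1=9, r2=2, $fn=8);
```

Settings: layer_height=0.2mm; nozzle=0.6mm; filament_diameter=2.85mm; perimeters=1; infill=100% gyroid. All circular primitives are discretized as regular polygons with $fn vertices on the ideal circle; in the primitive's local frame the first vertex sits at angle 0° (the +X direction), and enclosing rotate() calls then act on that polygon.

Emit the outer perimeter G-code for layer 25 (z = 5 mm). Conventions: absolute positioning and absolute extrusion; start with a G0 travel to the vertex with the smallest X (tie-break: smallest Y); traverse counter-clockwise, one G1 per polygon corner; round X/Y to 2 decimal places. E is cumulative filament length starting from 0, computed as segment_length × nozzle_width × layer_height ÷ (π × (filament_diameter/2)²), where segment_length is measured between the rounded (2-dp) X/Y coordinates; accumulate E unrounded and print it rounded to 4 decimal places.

G0 X-5.50 Y0.00 Z5.00
G1 X-3.89 Y-3.89 E0.0792
G1 X0.00 Y-5.50 E0.1584
G1 X3.89 Y-3.89 E0.2376
G1 X5.50 Y0.00 E0.3168
G1 X3.89 Y3.89 E0.3960
G1 X0.00 Y5.50 E0.4752
G1 X-3.89 Y3.89 E0.5543
G1 X-5.50 Y0.00 E0.6335

At z = 5 mm: the cone (r1=9→r2=2) has section circumradius 5.500 here — a regular 8-gon. The outline is a single polygon with 8 vertices. Extrusion per mm of travel: 0.6 × 0.2 / (π × 1.425²) = 0.018811. Accumulating E over each segment gives final E = 0.6335.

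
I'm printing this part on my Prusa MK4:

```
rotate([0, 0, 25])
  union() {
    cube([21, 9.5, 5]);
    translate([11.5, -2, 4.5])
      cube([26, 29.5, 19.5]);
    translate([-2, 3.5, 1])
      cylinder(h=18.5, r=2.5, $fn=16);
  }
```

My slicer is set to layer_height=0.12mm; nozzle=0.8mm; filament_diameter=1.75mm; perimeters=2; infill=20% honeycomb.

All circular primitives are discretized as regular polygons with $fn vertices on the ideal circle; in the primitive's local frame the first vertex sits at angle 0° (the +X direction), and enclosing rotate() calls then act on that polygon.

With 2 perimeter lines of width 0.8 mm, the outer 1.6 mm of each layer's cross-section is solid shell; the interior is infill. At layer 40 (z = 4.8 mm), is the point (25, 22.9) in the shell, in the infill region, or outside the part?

infill

At z = 4.8 mm: the cube is present — its section is the full 21×9.5 rectangle; the cube at (11.5, -2) is present — its section is the full 26×29.5 rectangle; the r=2.5 cylinder at (-2, 3.5) gives a regular 16-gon of circumradius 2.5 (constant along its height); Taking the union: the regions partially overlap (shared area 91.17 mm²), so overlapping operands fuse into one piece — 1 connected region; (rotated 25° about Z; rotation is an isometry so areas/perimeters/island counts are preserved). Overall, the cross-section is a single solid region. Undo the 25° rotation: the query point maps to (32.336, 10.189) in the un-rotated model frame. The nearest boundary edge runs (37.50, 27.50)→(37.50, -2.00); distance from the point to it = 5.16 mm. The point is inside the cross-section and 5.16 mm from the nearest boundary — more than the 1.6 mm shell width (2 × 0.8), so it's in the infill interior.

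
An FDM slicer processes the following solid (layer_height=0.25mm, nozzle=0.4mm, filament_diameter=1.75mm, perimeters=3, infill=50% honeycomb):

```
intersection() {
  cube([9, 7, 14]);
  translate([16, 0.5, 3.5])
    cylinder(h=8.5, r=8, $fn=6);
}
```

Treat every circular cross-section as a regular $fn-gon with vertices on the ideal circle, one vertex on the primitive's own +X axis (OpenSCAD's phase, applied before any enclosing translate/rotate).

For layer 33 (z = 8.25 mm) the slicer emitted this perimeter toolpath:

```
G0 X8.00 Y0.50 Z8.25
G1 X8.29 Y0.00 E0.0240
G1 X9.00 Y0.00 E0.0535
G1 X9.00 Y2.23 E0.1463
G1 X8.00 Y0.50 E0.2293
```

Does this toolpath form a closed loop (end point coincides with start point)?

yes

Start point (G0): (8.00, 0.50). End point (last G1): the path returns to the start — closed.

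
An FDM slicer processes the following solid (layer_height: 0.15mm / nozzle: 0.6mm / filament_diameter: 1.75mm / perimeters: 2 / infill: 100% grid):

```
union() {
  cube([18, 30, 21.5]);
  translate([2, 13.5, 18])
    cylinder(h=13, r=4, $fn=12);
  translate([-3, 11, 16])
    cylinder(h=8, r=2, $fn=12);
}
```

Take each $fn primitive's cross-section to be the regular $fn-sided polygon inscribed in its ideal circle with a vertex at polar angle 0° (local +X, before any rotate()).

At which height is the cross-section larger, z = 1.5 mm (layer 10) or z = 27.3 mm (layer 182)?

Layer 10 (z = 1.5): the cube is present — its section is the full 18×30 rectangle (area 540.00 mm²); the cylinder at (2, 13.5) does not reach this height (z outside [18, 31]); the cylinder at (-3, 11) is not intersected at this z (z outside [16, 24]); Taking the union: only the 18×30 cube is present, so the union is just that shape — area = 540.00 mm². So its area = 540.00 mm². Layer 182 (z = 27.3): the cube is not intersected at this z (z outside [0, 21.5]); the r=4 cylinder at (2, 13.5) gives a regular 12-gon of circumradius 4 (constant along its height) (area = (12/2)·4.000²·sin(360°/12) = 48.00 mm²); the cylinder at (-3, 11) is absent (z outside [16, 24]); Merging all regions: only the r=4 cylinder at (2, 13.5) is present, so the union is just that shape — area = 48.00 mm². So its area = 48.00 mm². Layer 10 is larger (540.00 vs 48.00 mm²).

layer 10 (z = 1.5 mm)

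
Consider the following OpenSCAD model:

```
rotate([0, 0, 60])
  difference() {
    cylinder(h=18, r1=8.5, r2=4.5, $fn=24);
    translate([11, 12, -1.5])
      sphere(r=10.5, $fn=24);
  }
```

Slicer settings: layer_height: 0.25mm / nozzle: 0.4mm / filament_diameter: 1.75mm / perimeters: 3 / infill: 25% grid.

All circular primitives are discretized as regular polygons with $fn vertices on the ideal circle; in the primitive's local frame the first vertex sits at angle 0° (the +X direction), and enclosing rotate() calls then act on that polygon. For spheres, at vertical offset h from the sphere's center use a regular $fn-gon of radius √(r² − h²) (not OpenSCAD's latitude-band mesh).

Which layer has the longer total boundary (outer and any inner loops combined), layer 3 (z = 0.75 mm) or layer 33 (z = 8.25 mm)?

Layer 3 (z = 0.75): the cone contributes a regular 24-gon of circumradius 8.333 (interpolated between r1=8.5 and r2=4.5 at t=0.042) (perimeter = 2·24·8.333·sin(180°/24) = 52.21 mm); the sphere at (11, 12): section is a regular 24-gon, circumradius = √(r²−h²) = √(10.5²−2.25²) = 10.256 (perimeter = 2·24·10.256·sin(180°/24) = 64.26 mm); Taking the first minus the rest: starting from the cone, the r=10.5 sphere at (11, 12) partially overlaps it — only the 12.94 mm² overlap (of its 326.69 mm²) is removed, clipping the outline — boundary = 52.06 mm; (rotated 60° about Z; rotation is an isometry so areas/perimeters/island counts are preserved). So its perimeter = 52.06 mm. Layer 33 (z = 8.25): the cone (r1=8.5→r2=4.5) has section circumradius 6.667 here — a regular 24-gon (perimeter = 2·24·6.667·sin(180°/24) = 41.77 mm); the r=10.5 sphere at (11, 12) slices to a regular 24-gon of circumradius 3.897 (√(r²−h²) with h=9.75 from center) (perimeter = 2·24·3.897·sin(180°/24) = 24.42 mm); Subtracting the remaining from the first: starting from the cone, the r=10.5 sphere at (11, 12) misses the remaining region (no effect) — boundary = 41.77 mm; (rotated 60° about Z; rotation is an isometry so areas/perimeters/island counts are preserved). So its perimeter = 41.77 mm. Layer 3 is larger (52.06 vs 41.77 mm).

layer 3 (z = 0.75 mm)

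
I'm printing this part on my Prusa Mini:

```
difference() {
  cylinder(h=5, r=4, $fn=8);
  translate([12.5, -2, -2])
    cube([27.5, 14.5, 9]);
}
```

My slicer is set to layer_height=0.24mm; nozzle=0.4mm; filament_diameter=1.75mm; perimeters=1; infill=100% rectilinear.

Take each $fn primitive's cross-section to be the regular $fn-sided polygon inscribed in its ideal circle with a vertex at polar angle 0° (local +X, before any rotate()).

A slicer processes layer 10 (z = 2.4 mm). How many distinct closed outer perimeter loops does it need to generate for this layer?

1

At z = 2.4 mm: the r=4 cylinder contributes a regular 8-gon of circumradius 4; the cube at (12.5, -2) is present — its section is the full 27.5×14.5 rectangle; Taking the first minus the rest: starting from the r=4 cylinder, the 27.5×14.5 cube at (12.5, -2) misses the remaining region (no effect) — 1 connected region. The result has 1 disconnected region.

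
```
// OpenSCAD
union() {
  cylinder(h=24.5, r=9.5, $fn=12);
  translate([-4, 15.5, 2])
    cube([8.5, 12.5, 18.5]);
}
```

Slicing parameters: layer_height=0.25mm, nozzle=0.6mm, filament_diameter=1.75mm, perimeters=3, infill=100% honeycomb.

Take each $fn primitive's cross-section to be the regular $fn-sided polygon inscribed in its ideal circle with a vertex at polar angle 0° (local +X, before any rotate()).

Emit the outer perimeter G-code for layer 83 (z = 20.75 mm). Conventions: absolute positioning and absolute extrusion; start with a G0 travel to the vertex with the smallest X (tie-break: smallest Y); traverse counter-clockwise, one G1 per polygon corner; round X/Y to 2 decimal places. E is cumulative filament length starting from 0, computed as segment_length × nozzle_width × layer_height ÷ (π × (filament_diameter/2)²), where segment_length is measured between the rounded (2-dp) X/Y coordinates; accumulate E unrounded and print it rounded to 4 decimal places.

At z = 20.75 mm: the cylinder: section is a regular 12-gon, circumradius r=9.5; the cube at (-4, 15.5) does not reach this height (z outside [2, 20.5]); Merging all regions: only the r=9.5 cylinder is present, so the union is just that shape — 1 connected region. The outline is a single polygon with 12 vertices. Extrusion per mm of travel: 0.6 × 0.25 / (π × 0.875²) = 0.062363. Accumulating E over each segment gives final E = 3.6807.

G0 X-9.50 Y0.00 Z20.75
G1 X-8.23 Y-4.75 E0.3066
G1 X-4.75 Y-8.23 E0.6135
G1 X0.00 Y-9.50 E0.9202
G1 X4.75 Y-8.23 E1.2268
G1 X8.23 Y-4.75 E1.5337
G1 X9.50 Y0.00 E1.8403
G1 X8.23 Y4.75 E2.1470
G1 X4.75 Y8.23 E2.4539
G1 X0.00 Y9.50 E2.7605
G1 X-4.75 Y8.23 E3.0671
G1 X-8.23 Y4.75 E3.3741
G1 X-9.50 Y0.00 E3.6807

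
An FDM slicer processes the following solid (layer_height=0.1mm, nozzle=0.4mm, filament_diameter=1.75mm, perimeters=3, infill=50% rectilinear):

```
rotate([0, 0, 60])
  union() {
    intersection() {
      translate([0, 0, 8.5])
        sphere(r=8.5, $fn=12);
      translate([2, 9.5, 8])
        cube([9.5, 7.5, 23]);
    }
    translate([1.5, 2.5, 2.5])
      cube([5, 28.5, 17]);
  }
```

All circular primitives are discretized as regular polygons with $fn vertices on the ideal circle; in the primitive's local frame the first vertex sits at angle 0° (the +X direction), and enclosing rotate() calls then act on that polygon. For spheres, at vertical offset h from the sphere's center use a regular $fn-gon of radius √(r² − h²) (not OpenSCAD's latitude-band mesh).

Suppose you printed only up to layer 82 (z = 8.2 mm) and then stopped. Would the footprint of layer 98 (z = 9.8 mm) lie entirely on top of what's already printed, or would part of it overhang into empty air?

entirely on top

Compare the two slices. At z = 8.2: the r=8.5 sphere slices to a regular 12-gon of circumradius 8.495 (√(r²−h²) with h=0.3 from center) (area = (12/2)·8.495²·sin(360°/12) = 216.48 mm²); the cube at (2, 9.5) is present — its section is the full 9.5×7.5 rectangle (area 71.25 mm²); Taking the intersection: the 9.5×7.5 cube at (2, 9.5) does not overlap the r=8.5 sphere (empty) — nothing remains; the 5×28.5 cube at (1.5, 2.5) contributes its full rectangle (area 142.50 mm²); Merging all regions: only the 5×28.5 cube at (1.5, 2.5) is present, so the union is just that shape — area = 142.50 mm²; (whole slice rotated 60° about Z — lengths, areas and connectivity unchanged). At z = 9.8: the sphere: section is a regular 12-gon, circumradius = √(r²−h²) = √(8.5²−1.3²) = 8.400 (area = (12/2)·8.400²·sin(360°/12) = 211.68 mm²); the cube at (2, 9.5) (footprint 9.5×7.5) is included at this height (area 71.25 mm²); Taking the intersection: the 9.5×7.5 cube at (2, 9.5) does not overlap the r=8.5 sphere (empty) — nothing remains; the cube at (1.5, 2.5) is present — its section is the full 5×28.5 rectangle (area 142.50 mm²); Combining (union): only the 5×28.5 cube at (1.5, 2.5) is present, so the union is just that shape — area = 142.50 mm²; (whole slice rotated 60° about Z — lengths, areas and connectivity unchanged). Checking containment: the cross-section at z = 9.8 is a subset of the cross-section at z = 8.2.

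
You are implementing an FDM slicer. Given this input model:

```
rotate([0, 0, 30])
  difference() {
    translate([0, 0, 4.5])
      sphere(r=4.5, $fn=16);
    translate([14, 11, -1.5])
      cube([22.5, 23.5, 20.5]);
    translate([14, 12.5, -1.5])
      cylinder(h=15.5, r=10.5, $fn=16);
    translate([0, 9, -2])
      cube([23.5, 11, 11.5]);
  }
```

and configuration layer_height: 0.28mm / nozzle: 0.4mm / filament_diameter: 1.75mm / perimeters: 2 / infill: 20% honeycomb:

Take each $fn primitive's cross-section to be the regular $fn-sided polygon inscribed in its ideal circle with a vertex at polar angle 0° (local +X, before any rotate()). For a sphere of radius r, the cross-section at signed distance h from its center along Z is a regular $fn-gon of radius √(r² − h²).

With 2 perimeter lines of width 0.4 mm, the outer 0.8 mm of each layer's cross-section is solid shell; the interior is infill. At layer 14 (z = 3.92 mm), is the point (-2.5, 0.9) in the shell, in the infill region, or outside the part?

At z = 3.92 mm: the sphere: section is a regular 16-gon, circumradius = √(r²−h²) = √(4.5²−0.58²) = 4.462; the cube at (14, 11) (footprint 22.5×23.5) is included at this height; the cylinder at (14, 12.5): section is a regular 16-gon, circumradius r=10.5; the cube at (0, 9) (footprint 23.5×11) is included at this height; Subtracting the remaining from the first: starting from the r=4.5 sphere, the 22.5×23.5 cube at (14, 11) misses the remaining region (no effect); the r=10.5 cylinder at (14, 12.5) misses the remaining region (no effect); the 23.5×11 cube at (0, 9) misses the remaining region (no effect) — 1 connected region; (whole slice rotated 30° about Z — lengths, areas and connectivity unchanged). Overall, the cross-section is a single solid region. Undo the 30° rotation: the query point maps to (-1.715, 2.029) in the un-rotated model frame. The nearest boundary edge runs (-3.16, 3.16)→(-1.71, 4.12); distance from the point to it = 1.74 mm. The point is inside the cross-section and 1.74 mm from the nearest boundary — more than the 0.8 mm shell width (2 × 0.4), so it's in the infill interior.

infill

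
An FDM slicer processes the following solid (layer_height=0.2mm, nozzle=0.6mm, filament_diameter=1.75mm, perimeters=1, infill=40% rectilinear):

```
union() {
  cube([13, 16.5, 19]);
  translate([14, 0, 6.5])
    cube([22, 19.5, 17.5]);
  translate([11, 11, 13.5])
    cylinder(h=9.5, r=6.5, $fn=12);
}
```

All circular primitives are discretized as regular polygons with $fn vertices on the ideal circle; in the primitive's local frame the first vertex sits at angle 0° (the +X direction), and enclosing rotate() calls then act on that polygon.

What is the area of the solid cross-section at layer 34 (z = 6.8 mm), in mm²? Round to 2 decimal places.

643.50 mm²

At z = 6.8 mm: the cube is present — its section is the full 13×16.5 rectangle (area 214.50 mm²); the cube at (14, 0) is present — its section is the full 22×19.5 rectangle (area 429.00 mm²); the cylinder at (11, 11) does not reach this height (z outside [13.5, 23]); Merging all regions: the 2 present regions are separate (no shared area or edge), so areas and boundary lengths simply add and each stays a separate island — area = 643.50 mm². Overall, the cross-section has 2 separate islands. Net area = 643.50 mm².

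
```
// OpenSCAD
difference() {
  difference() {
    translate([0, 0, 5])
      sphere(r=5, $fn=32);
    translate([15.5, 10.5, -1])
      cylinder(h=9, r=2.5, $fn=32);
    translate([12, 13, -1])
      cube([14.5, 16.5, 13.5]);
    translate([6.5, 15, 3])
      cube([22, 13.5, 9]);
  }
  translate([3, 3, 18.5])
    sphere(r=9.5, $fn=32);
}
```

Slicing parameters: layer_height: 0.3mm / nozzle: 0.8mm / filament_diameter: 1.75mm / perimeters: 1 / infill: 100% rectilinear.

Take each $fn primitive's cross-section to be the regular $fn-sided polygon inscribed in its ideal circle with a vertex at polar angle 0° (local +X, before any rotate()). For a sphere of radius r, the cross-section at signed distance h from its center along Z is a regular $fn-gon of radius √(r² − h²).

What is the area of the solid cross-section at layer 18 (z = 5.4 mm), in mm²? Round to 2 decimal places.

77.54 mm²

At z = 5.4 mm: the sphere: section is a regular 32-gon, circumradius = √(r²−h²) = √(5²−0.4²) = 4.984 (area = (32/2)·4.984²·sin(360°/32) = 77.54 mm²); the r=2.5 cylinder at (15.5, 10.5) gives a regular 32-gon of circumradius 2.5 (constant along its height) (area = (32/2)·2.500²·sin(360°/32) = 19.51 mm²); the 14.5×16.5 cube at (12, 13) contributes its full rectangle (area 239.25 mm²); the cube at (6.5, 15) (footprint 22×13.5) is included at this height (area 297.00 mm²); Taking the first minus the rest: starting from the r=5 sphere (77.54 mm²), the r=2.5 cylinder at (15.5, 10.5) misses the remaining region (no effect); the 14.5×16.5 cube at (12, 13) misses the remaining region (no effect); the 22×13.5 cube at (6.5, 15) misses the remaining region (no effect) — area = 77.54 mm²; the sphere at (3, 3) is not intersected at this z (|z−center|=13.100 > r=9.5); Taking the first minus the rest: none of the subtracted shapes is present at this height, so the result so far is unchanged — area = 77.54 mm². Overall, the cross-section is a single solid region. Net area = 77.54 mm².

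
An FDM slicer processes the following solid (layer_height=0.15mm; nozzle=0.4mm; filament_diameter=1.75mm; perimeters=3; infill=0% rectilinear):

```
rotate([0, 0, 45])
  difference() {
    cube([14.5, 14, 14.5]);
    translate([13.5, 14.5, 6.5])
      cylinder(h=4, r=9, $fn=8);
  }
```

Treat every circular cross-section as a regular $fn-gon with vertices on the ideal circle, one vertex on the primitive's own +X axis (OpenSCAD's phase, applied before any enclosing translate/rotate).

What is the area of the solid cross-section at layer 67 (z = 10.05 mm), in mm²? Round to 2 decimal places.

At z = 10.05 mm: the cube (footprint 14.5×14) is included at this height (area 203.00 mm²); the cylinder at (13.5, 14.5): section is a regular 8-gon, circumradius r=9 (area = (8/2)·9.000²·sin(360°/8) = 229.10 mm²); After the difference (first − rest): starting from the 14.5×14 cube (203.00 mm²), the r=9 cylinder at (13.5, 14.5) partially overlaps it — only the 61.12 mm² overlap (of its 229.10 mm²) is removed, clipping the outline — area = 141.88 mm²; (rotated 45° about Z; rotation is an isometry so areas/perimeters/island counts are preserved). Overall, the cross-section is a single solid region. Net area = 141.88 mm².

141.88 mm²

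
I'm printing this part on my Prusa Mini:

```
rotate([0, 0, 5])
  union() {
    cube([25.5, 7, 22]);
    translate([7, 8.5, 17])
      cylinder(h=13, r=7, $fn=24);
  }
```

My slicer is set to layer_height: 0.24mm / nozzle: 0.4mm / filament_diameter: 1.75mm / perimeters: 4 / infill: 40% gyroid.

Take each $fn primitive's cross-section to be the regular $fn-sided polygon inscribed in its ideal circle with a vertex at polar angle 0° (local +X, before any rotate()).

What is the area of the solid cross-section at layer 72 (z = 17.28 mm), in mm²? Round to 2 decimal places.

275.30 mm²

At z = 17.28 mm: the cube (footprint 25.5×7) is included at this height (area 178.50 mm²); the r=7 cylinder at (7, 8.5) gives a regular 24-gon of circumradius 7 (constant along its height) (area = (24/2)·7.000²·sin(360°/24) = 152.19 mm²); Combining (union): the regions partially overlap — summed areas 330.69 mm² minus the doubly-counted overlap 55.39 mm² gives 275.30 mm² — area = 275.30 mm²; (whole slice rotated 5° about Z — lengths, areas and connectivity unchanged). Overall, the cross-section is a single solid region. Net area = 275.30 mm².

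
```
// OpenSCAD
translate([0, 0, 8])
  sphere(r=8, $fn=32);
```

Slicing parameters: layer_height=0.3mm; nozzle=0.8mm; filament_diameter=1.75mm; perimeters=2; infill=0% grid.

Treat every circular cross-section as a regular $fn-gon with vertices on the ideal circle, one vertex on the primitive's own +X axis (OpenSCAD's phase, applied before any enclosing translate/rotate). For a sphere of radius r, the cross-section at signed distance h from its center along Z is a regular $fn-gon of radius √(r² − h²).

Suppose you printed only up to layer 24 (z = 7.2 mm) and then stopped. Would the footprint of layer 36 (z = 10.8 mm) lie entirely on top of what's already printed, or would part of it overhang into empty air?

Compare the two slices. At z = 7.2: the sphere: section is a regular 32-gon, circumradius = √(r²−h²) = √(8²−0.8²) = 7.960 (area = (32/2)·7.960²·sin(360°/32) = 197.77 mm²). At z = 10.8: the r=8 sphere contributes a regular 32-gon of circumradius √(8²−2.8²) = 7.494 (area = (32/2)·7.494²·sin(360°/32) = 175.30 mm²). Checking containment: the cross-section at z = 10.8 is a subset of the cross-section at z = 7.2.

entirely on top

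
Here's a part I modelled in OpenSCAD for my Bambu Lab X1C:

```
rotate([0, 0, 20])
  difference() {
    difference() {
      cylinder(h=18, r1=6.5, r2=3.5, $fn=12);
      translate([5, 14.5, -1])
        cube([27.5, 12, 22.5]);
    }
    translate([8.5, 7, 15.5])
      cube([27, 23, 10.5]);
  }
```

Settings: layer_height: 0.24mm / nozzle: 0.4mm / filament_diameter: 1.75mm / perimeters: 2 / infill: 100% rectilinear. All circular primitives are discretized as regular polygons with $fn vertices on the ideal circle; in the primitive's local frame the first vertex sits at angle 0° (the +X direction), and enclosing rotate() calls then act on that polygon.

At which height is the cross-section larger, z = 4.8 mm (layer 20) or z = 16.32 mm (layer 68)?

layer 20 (z = 4.8 mm)

Layer 20 (z = 4.8): the cone (r1=6.5→r2=3.5) has section circumradius 5.700 here — a regular 12-gon (area = (12/2)·5.700²·sin(360°/12) = 97.47 mm²); the cube at (5, 14.5) is present — its section is the full 27.5×12 rectangle (area 330.00 mm²); Taking the first minus the rest: starting from the cone (97.47 mm²), the 27.5×12 cube at (5, 14.5) misses the remaining region (no effect) — area = 97.47 mm²; the cube at (8.5, 7) does not reach this height (z outside [15.5, 26]); Taking the first minus the rest: none of the subtracted shapes is present at this height, so the result so far is unchanged — area = 97.47 mm²; (whole slice rotated 20° about Z — lengths, areas and connectivity unchanged). So its area = 97.47 mm². Layer 68 (z = 16.32): the cone contributes a regular 12-gon of circumradius 3.780 (interpolated between r1=6.5 and r2=3.5 at t=0.907) (area = (12/2)·3.780²·sin(360°/12) = 42.87 mm²); the 27.5×12 cube at (5, 14.5) contributes its full rectangle (area 330.00 mm²); After the difference (first − rest): starting from the cone (42.87 mm²), the 27.5×12 cube at (5, 14.5) misses the remaining region (no effect) — area = 42.87 mm²; the 27×23 cube at (8.5, 7) contributes its full rectangle (area 621.00 mm²); After the difference (first − rest): starting from that combined region (42.87 mm²), the 27×23 cube at (8.5, 7) misses the remaining region (no effect) — area = 42.87 mm²; (rotated 20° about Z; rotation is an isometry so areas/perimeters/island counts are preserved). So its area = 42.87 mm². Layer 20 is larger (97.47 vs 42.87 mm²).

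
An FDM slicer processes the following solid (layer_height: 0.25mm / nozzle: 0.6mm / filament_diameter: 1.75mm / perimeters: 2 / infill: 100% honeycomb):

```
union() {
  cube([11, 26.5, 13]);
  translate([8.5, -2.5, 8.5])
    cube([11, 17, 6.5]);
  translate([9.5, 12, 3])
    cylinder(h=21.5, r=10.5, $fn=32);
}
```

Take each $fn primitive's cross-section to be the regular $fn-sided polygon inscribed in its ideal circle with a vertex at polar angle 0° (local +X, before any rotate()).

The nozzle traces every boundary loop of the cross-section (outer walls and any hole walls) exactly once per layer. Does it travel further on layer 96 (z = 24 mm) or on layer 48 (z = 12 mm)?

layer 48 (z = 12 mm)

Layer 96 (z = 24): the cube is absent (z outside [0, 13]); the cube at (8.5, -2.5) is not intersected at this z (z outside [8.5, 15]); the r=10.5 cylinder at (9.5, 12) contributes a regular 32-gon of circumradius 10.5 (perimeter = 2·32·10.500·sin(180°/32) = 65.87 mm); Taking the union: only the r=10.5 cylinder at (9.5, 12) is present, so the union is just that shape — boundary = 65.87 mm. So its perimeter = 65.87 mm. Layer 48 (z = 12): the 11×26.5 cube contributes its full rectangle (perimeter 75.00 mm); the cube at (8.5, -2.5) (footprint 11×17) is included at this height (perimeter 56.00 mm); the cylinder at (9.5, 12): section is a regular 32-gon, circumradius r=10.5 (perimeter = 2·32·10.500·sin(180°/32) = 65.87 mm); Combining (union): the regions partially overlap (shared area 324.55 mm²), so the edge portions inside another operand are dropped and the merged outline is re-measured after clipping — boundary = 93.46 mm. So its perimeter = 93.46 mm. Layer 48 is larger (93.46 vs 65.87 mm).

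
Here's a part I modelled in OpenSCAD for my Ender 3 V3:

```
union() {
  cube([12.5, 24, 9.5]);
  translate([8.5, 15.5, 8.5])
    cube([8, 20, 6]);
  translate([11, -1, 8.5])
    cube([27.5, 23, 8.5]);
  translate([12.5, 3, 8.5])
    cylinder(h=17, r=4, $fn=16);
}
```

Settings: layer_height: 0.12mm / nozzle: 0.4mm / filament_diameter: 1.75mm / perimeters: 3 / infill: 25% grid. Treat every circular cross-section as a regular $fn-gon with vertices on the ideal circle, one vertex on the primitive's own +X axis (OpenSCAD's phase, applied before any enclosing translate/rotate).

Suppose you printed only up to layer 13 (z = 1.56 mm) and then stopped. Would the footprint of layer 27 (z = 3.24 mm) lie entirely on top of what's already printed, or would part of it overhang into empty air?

entirely on top

Compare the two slices. At z = 1.56: the cube (footprint 12.5×24) is included at this height (area 300.00 mm²); the cube at (8.5, 15.5) does not reach this height (z outside [8.5, 14.5]); the cube at (11, -1) is absent (z outside [8.5, 17]); the cylinder at (12.5, 3) is not intersected at this z (z outside [8.5, 25.5]); Combining (union): only the 12.5×24 cube is present, so the union is just that shape — area = 300.00 mm². At z = 3.24: the cube is present — its section is the full 12.5×24 rectangle (area 300.00 mm²); the cube at (8.5, 15.5) is not intersected at this z (z outside [8.5, 14.5]); the cube at (11, -1) is not intersected at this z (z outside [8.5, 17]); the cylinder at (12.5, 3) does not reach this height (z outside [8.5, 25.5]); Taking the union: only the 12.5×24 cube is present, so the union is just that shape — area = 300.00 mm². Checking containment: the cross-section at z = 3.24 is a subset of the cross-section at z = 1.56.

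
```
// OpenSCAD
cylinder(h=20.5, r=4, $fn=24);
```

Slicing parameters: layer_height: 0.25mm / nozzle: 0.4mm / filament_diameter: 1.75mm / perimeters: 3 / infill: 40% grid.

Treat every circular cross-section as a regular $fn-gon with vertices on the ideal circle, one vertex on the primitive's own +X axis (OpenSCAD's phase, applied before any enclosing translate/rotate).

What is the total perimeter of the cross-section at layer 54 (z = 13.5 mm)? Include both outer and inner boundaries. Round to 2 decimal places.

25.06 mm

At z = 13.5 mm: the r=4 cylinder gives a regular 24-gon of circumradius 4 (constant along its height) (perimeter = 2·24·4.000·sin(180°/24) = 25.06 mm). Overall, the cross-section is a single solid region. Total boundary length (outer) = 25.06 mm.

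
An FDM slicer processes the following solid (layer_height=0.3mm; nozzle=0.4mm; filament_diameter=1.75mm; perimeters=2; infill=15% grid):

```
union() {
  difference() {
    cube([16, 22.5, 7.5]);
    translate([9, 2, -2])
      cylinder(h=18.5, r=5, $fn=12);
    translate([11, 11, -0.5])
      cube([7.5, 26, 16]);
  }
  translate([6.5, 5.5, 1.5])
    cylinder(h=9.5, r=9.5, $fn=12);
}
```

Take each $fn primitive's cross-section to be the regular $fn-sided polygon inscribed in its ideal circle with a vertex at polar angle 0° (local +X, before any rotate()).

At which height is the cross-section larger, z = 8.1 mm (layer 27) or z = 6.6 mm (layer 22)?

layer 22 (z = 6.6 mm)

Layer 27 (z = 8.1): the cube is absent (z outside [0, 7.5]); the cylinder at (9, 2): section is a regular 12-gon, circumradius r=5 (area = (12/2)·5.000²·sin(360°/12) = 75.00 mm²); the cube at (11, 11) is present — its section is the full 7.5×26 rectangle (area 195.00 mm²); Taking the first minus the rest: the first operand is absent here, so nothing remains; the r=9.5 cylinder at (6.5, 5.5) gives a regular 12-gon of circumradius 9.5 (constant along its height) (area = (12/2)·9.500²·sin(360°/12) = 270.75 mm²); Combining (union): only the r=9.5 cylinder at (6.5, 5.5) is present, so the union is just that shape — area = 270.75 mm². So its area = 270.75 mm². Layer 22 (z = 6.6): the cube (footprint 16×22.5) is included at this height (area 360.00 mm²); the r=5 cylinder at (9, 2) gives a regular 12-gon of circumradius 5 (constant along its height) (area = (12/2)·5.000²·sin(360°/12) = 75.00 mm²); the cube at (11, 11) (footprint 7.5×26) is included at this height (area 195.00 mm²); Subtracting the remaining from the first: starting from the 16×22.5 cube (360.00 mm²), the r=5 cylinder at (9, 2) partially overlaps it — only the 56.43 mm² overlap (of its 75.00 mm²) is removed, clipping the outline; the 7.5×26 cube at (11, 11) partially overlaps it — only the 57.50 mm² overlap (of its 195.00 mm²) is removed, clipping the outline — area = 246.07 mm²; the r=9.5 cylinder at (6.5, 5.5) gives a regular 12-gon of circumradius 9.5 (constant along its height) (area = (12/2)·9.500²·sin(360°/12) = 270.75 mm²); Merging all regions: the regions partially overlap — summed areas 516.82 mm² minus the doubly-counted overlap 145.56 mm² gives 371.26 mm² — area = 371.26 mm². So its area = 371.26 mm². Layer 22 is larger (371.26 vs 270.75 mm²).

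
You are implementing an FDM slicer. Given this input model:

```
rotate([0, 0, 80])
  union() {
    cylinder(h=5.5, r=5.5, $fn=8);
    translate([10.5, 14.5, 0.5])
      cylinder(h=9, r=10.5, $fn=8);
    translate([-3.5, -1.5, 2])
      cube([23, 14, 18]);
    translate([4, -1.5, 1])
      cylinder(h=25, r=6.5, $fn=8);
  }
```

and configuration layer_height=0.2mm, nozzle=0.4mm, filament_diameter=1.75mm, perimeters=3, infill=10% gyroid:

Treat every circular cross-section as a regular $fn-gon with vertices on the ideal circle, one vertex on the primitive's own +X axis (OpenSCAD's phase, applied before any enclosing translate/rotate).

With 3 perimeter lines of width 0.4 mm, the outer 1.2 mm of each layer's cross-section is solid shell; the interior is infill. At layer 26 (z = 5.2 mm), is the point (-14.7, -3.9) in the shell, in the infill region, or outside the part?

outside

At z = 5.2 mm: the cylinder: section is a regular 8-gon, circumradius r=5.5; the r=10.5 cylinder at (10.5, 14.5) contributes a regular 8-gon of circumradius 10.5; the cube at (-3.5, -1.5) (footprint 23×14) is included at this height; the r=6.5 cylinder at (4, -1.5) contributes a regular 8-gon of circumradius 6.5; Merging all regions: the regions partially overlap (shared area 246.03 mm²), so overlapping operands fuse into one piece — 1 connected region; (rotated 80° about Z; rotation is an isometry so areas/perimeters/island counts are preserved). Overall, the cross-section is a single solid region. Undo the 80° rotation: the query point maps to (-6.393, 13.799) in the un-rotated model frame. The nearest boundary edge runs (-3.50, 4.05)→(-3.50, 12.50); distance from the point to it = 3.17 mm. The point is not inside any of the regions above, so it lies outside the cross-section (3.17 mm from the nearest boundary).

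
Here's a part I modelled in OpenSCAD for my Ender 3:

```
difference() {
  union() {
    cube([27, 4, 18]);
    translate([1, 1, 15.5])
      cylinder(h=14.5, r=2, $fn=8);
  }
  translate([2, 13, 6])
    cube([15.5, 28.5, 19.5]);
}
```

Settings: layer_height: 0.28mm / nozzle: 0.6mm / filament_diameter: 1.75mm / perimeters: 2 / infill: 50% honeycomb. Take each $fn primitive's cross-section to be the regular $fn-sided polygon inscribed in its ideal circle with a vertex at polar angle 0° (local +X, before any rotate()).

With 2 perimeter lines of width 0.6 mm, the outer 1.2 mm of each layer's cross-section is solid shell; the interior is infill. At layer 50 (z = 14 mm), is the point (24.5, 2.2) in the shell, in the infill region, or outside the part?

At z = 14 mm: the 27×4 cube contributes its full rectangle; the cylinder at (1, 1) does not reach this height (z outside [15.5, 30]); Taking the union: only the 27×4 cube is present, so the union is just that shape — 1 connected region; the cube at (2, 13) (footprint 15.5×28.5) is included at this height; After the difference (first − rest): starting from that combined region, the 15.5×28.5 cube at (2, 13) misses the remaining region (no effect) — 1 connected region. Overall, the cross-section is a single solid region. The nearest boundary edge runs (0.00, 4.00)→(27.00, 4.00); distance from the point to it = 1.80 mm. The point is inside the cross-section and 1.80 mm from the nearest boundary — more than the 1.2 mm shell width (2 × 0.6), so it's in the infill interior.

infill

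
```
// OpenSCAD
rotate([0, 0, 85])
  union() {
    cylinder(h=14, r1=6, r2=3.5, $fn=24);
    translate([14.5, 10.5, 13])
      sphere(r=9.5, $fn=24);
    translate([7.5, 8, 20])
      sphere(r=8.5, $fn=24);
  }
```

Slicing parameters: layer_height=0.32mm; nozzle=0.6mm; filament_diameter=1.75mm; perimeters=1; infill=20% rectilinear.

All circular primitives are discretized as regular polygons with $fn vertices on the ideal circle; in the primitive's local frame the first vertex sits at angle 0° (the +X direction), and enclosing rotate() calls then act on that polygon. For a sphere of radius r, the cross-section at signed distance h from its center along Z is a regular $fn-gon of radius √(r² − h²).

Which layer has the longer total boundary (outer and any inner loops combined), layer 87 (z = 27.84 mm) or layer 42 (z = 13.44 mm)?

Layer 87 (z = 27.84): the cone is not intersected at this z (z outside [0, 14]); the sphere at (14.5, 10.5) is absent (|z−center|=14.840 > r=9.5); the r=8.5 sphere at (7.5, 8) slices to a regular 24-gon of circumradius 3.284 (√(r²−h²) with h=7.84 from center) (perimeter = 2·24·3.284·sin(180°/24) = 20.57 mm); Taking the union: only the r=8.5 sphere at (7.5, 8) is present, so the union is just that shape — boundary = 20.57 mm; (rotated 85° about Z; rotation is an isometry so areas/perimeters/island counts are preserved). So its perimeter = 20.57 mm. Layer 42 (z = 13.44): the cone contributes a regular 24-gon of circumradius 3.600 (interpolated between r1=6 and r2=3.5 at t=0.960) (perimeter = 2·24·3.600·sin(180°/24) = 22.55 mm); the r=9.5 sphere at (14.5, 10.5) slices to a regular 24-gon of circumradius 9.490 (√(r²−h²) with h=0.44 from center) (perimeter = 2·24·9.490·sin(180°/24) = 59.46 mm); the r=8.5 sphere at (7.5, 8) slices to a regular 24-gon of circumradius 5.405 (√(r²−h²) with h=6.56 from center) (perimeter = 2·24·5.405·sin(180°/24) = 33.87 mm); Merging all regions: the regions partially overlap (shared area 61.09 mm²), so the edge portions inside another operand are dropped and the merged outline is re-measured after clipping — boundary = 86.83 mm; (whole slice rotated 85° about Z — lengths, areas and connectivity unchanged). So its perimeter = 86.83 mm. Layer 42 is larger (86.83 vs 20.57 mm).

layer 42 (z = 13.44 mm)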